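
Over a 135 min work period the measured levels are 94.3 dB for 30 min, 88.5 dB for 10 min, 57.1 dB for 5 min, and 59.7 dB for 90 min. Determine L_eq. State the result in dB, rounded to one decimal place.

Weight each interval's intensity by its duration and average over T = 135 min:
Σ tᵢ·10^(Lᵢ/10) = 30·10^(94.3/10) + 10·10^(88.5/10) + 5·10^(57.1/10) + 90·10^(59.7/10) = 8.791e+10.
L_eq = 10·log₁₀(8.791e+10/135) = 88.14 dB.

88.1 dB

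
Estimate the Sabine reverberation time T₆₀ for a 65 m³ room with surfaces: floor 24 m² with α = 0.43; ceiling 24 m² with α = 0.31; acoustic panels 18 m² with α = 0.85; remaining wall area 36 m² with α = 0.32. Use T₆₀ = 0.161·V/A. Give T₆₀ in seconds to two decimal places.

0.23 s

A = Σ Sᵢαᵢ = 24·0.43 + 24·0.31 + 18·0.85 + 36·0.32 = 44.58 m².
T₆₀ = 0.161 × 65 / 44.58 = 0.235 s.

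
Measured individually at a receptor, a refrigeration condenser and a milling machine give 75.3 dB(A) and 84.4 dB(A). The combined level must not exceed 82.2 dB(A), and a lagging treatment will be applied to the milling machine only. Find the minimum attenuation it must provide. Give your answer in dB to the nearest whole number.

3 dB

Everything except the milling machine sums to 10^(75.3/10) = 3.388e+07 in linear terms, 75.30 dB(A).
The limit corresponds to 10^(82.2/10) = 1.660e+08; subtracting the fixed part leaves 1.321e+08 for the milling machine, i.e. 81.21 dB(A).
So the milling machine must be reduced from 84.4 to 81.21 dB(A): IL = 3.19 dB.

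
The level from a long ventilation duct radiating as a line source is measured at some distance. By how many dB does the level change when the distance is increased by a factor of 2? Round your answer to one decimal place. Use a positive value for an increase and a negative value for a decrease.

-3.0 dB

A line source loses 3 dB per doubling of distance; generally ΔL = −10·log₁₀(r₂/r₁).
ΔL = −10·log₁₀(2) = -3.01 dB.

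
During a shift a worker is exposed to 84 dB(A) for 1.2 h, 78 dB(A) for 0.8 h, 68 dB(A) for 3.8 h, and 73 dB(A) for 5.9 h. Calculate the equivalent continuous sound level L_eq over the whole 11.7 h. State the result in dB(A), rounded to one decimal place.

The energy average is taken in the linear domain: L_eq = 10·log₁₀[(Σ tᵢ·10^(Lᵢ/10))/T], T = 11.7 h.
Σ tᵢ·10^(Lᵢ/10) = 1.2·10^(84/10) + 0.8·10^(78/10) + 3.8·10^(68/10) + 5.9·10^(73/10) = 4.936e+08.
L_eq = 10·log₁₀(4.936e+08/11.7) = 76.25 dB(A).

76.3 dB(A)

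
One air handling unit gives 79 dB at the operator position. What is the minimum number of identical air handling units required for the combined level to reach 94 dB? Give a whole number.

N identical sources give L₁ + 10·log₁₀ N, so require 10·log₁₀ N ≥ 94 − 79 = 15.0 dB.
N ≥ 10^(15.0/10) = 31.623, so N = 32.

32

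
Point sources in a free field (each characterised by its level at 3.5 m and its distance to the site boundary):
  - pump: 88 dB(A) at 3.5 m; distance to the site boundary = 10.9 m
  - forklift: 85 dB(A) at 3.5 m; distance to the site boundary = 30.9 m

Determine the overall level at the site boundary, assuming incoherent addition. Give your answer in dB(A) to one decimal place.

78.4 dB(A)

First find each source's level at the receiver (point-source: −20·log₁₀(r/r_ref)), then combine on an intensity basis.
pump: 88 − 20·log₁₀(10.9/3.5) = 88 − 9.87 = 78.13 dB(A).
forklift: 85 − 20·log₁₀(30.9/3.5) = 85 − 18.92 = 66.08 dB(A).
Σ 10^(L/10) = 6.911e+07 → L_total = 10·log₁₀(6.911e+07) = 78.40 dB(A).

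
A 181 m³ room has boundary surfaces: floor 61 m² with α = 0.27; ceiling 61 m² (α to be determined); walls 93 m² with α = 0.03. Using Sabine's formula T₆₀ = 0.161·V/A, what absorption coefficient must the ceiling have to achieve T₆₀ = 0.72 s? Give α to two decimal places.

0.35

From T₆₀ = 0.161·V/A, the target T₆₀ = 0.72 s needs A = 0.161·181/0.72 = 40.47 m².
Absorption from the other surfaces = 61·0.27 + 93·0.03 = 19.26 m², so the ceiling must supply 21.21 m² over 61 m².
α = 21.21/61 = 0.348.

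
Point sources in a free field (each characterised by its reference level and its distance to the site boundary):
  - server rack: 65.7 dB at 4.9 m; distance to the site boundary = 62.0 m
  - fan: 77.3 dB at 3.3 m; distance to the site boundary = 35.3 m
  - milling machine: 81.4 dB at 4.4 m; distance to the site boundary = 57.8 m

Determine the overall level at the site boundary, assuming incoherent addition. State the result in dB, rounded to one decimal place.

61.1 dB

Apply inverse-square spreading to bring every level to the receiver, then sum 10^(L/10).
server rack: 65.7 − 20·log₁₀(62.0/4.9) = 65.7 − 22.04 = 43.66 dB.
fan: 77.3 − 20·log₁₀(35.3/3.3) = 77.3 − 20.59 = 56.71 dB.
milling machine: 81.4 − 20·log₁₀(57.8/4.4) = 81.4 − 22.37 = 59.03 dB.
Σ 10^(L/10) = 1.292e+06 → L_total = 10·log₁₀(1.292e+06) = 61.11 dB.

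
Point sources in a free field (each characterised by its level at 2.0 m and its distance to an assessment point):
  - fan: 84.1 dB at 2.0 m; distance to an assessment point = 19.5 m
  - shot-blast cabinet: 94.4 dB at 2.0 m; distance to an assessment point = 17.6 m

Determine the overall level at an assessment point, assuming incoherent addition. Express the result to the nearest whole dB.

76 dB

Apply inverse-square spreading to bring every level to the receiver, then sum 10^(L/10).
fan: 84.1 − 20·log₁₀(19.5/2.0) = 84.1 − 19.78 = 64.32 dB.
shot-blast cabinet: 94.4 − 20·log₁₀(17.6/2.0) = 94.4 − 18.89 = 75.51 dB.
Σ 10^(L/10) = 3.827e+07 → L_total = 10·log₁₀(3.827e+07) = 75.83 dB.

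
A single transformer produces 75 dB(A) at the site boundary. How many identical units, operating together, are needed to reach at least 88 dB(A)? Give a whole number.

20

Need L₁ + 10·log₁₀ N ≥ 88, i.e. log₁₀ N ≥ 1.30.
N ≥ 10^(13.0/10) = 19.953, so N = 20.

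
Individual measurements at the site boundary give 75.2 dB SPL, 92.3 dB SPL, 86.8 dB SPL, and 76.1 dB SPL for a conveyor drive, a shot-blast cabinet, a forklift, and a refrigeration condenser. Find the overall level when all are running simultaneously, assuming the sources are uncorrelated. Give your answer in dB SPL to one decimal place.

For uncorrelated sources the intensities add, so convert each level to linear form, sum, and take 10·log₁₀ of the total.
Σ 10^(L/10) = 10^(75.2/10) + 10^(92.3/10) + 10^(86.8/10) + 10^(76.1/10) = 2.251e+09.
L_total = 10·log₁₀(2.251e+09) = 93.52 dB SPL.

93.5 dB SPL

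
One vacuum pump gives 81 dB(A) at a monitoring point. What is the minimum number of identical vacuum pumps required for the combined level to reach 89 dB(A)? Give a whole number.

The shortfall is 89 − 81 = 8.0 dB, and N units add 10·log₁₀ N, so need 10·log₁₀ N ≥ 8.0.
N ≥ 10^(8.0/10) = 6.310, so N = 7.

7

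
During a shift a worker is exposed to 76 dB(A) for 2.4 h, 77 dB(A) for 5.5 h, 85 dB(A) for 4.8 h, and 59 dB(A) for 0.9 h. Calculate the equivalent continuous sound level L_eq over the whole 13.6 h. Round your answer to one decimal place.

L_eq = 10·log₁₀[(1/T)·Σ tᵢ·10^(Lᵢ/10)] with T = 13.6 h.
Σ tᵢ·10^(Lᵢ/10) = 2.4·10^(76/10) + 5.5·10^(77/10) + 4.8·10^(85/10) + 0.9·10^(59/10) = 1.890e+09.
L_eq = 10·log₁₀(1.890e+09/13.6) = 81.43 dB(A).

81.4 dB(A)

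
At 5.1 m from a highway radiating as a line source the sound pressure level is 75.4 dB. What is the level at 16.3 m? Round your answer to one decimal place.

70.4 dB

Cylindrical spreading from a line source gives a 10·log₁₀(r₂/r₁) drop.
L₂ = 75.4 − 10·log₁₀(16.3/5.1) = 75.4 − 5.046 = 70.35 dB.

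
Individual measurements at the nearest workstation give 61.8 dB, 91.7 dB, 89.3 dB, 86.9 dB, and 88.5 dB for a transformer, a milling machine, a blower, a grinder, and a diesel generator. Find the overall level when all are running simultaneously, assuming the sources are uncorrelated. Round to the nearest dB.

95 dB

Incoherent sources combine by intensity addition: L_total = 10·log₁₀(Σ 10^(L_i/10)).
Σ 10^(L/10) = 10^(61.8/10) + 10^(91.7/10) + 10^(89.3/10) + 10^(86.9/10) + 10^(88.5/10) = 3.529e+09.
L_total = 10·log₁₀(3.529e+09) = 95.48 dB.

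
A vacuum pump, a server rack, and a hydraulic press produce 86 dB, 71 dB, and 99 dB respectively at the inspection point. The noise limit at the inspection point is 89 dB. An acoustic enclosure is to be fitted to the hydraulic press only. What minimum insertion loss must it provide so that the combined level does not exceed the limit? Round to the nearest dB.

13 dB

The untreated sources together contribute 10^(86/10) + 10^(71/10) = 4.107e+08, i.e. 86.14 dB.
To meet 89 dB overall, the treated hydraulic press may contribute at most 10^(89/10) − 4.107e+08 = 3.836e+08, i.e. 85.84 dB.
Required insertion loss = 99 − 85.84 = 13.16 dB.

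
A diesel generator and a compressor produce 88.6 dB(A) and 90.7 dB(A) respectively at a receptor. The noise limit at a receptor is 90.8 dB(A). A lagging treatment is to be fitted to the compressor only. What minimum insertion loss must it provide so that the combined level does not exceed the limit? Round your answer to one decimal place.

Fixed contribution from the other source: Σ 10^(L/10) = 10^(88.6/10) = 7.244e+08 (88.60 dB(A)).
To meet 90.8 dB(A) overall, the treated compressor may contribute at most 10^(90.8/10) − 7.244e+08 = 4.778e+08, i.e. 86.79 dB(A).
Required insertion loss = 90.7 − 86.79 = 3.91 dB.

3.9 dB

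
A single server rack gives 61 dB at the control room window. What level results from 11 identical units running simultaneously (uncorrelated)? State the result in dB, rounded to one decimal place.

71.4 dB

With 11 equal, uncorrelated contributions the intensity is 11× that of one unit, giving a rise of 10·log₁₀ 11.
L_total = 61 + 10·log₁₀(11) = 61 + 10.414 = 71.41 dB.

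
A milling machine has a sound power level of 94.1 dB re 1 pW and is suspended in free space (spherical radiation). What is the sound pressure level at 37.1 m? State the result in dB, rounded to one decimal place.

L_p = L_w − 10·log₁₀(4π·r²) with r = 37.1 m.
4π·r² = 1.73e+04 m², 10·log₁₀ of that is 42.380 dB.
L_p = 94.1 − 42.380 = 51.72 dB.

51.7 dB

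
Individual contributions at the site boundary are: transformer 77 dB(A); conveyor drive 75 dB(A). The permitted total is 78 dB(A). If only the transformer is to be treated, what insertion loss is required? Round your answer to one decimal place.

2.0 dB

The untreated sources together contribute 10^(75/10) = 3.162e+07, i.e. 75.00 dB(A).
The limit corresponds to 10^(78/10) = 6.310e+07; subtracting the fixed part leaves 3.147e+07 for the transformer, i.e. 74.98 dB(A).
So the transformer must be reduced from 77 to 74.98 dB(A): IL = 2.02 dB.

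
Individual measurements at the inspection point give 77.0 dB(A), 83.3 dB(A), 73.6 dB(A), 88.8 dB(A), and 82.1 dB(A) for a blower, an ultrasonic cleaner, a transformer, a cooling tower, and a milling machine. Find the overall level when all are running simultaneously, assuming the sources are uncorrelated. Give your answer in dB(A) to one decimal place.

Incoherent sources combine by intensity addition: L_total = 10·log₁₀(Σ 10^(L_i/10)).
Σ 10^(L/10) = 10^(77.0/10) + 10^(83.3/10) + 10^(73.6/10) + 10^(88.8/10) + 10^(82.1/10) = 1.208e+09.
L_total = 10·log₁₀(1.208e+09) = 90.82 dB(A).

90.8 dB(A)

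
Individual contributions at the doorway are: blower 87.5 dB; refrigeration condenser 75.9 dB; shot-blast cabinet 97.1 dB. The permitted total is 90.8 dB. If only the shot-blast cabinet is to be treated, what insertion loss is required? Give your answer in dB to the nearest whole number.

9 dB

The untreated sources together contribute 10^(87.5/10) + 10^(75.9/10) = 6.012e+08, i.e. 87.79 dB.
To meet 90.8 dB overall, the treated shot-blast cabinet may contribute at most 10^(90.8/10) − 6.012e+08 = 6.010e+08, i.e. 87.79 dB.
Required insertion loss = 97.1 − 87.79 = 9.31 dB.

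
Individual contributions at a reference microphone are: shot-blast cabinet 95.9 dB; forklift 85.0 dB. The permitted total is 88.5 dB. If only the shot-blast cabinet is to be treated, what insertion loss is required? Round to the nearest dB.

10 dB

Fixed contribution from the other source: Σ 10^(L/10) = 10^(85.0/10) = 3.162e+08 (85.00 dB).
To meet 88.5 dB overall, the treated shot-blast cabinet may contribute at most 10^(88.5/10) − 3.162e+08 = 3.917e+08, i.e. 85.93 dB.
Required insertion loss = 95.9 − 85.93 = 9.97 dB.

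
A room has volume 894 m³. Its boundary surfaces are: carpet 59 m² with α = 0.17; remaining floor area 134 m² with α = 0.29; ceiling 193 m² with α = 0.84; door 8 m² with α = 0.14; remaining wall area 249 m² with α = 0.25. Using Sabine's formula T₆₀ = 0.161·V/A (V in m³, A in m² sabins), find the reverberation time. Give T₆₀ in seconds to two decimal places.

A = Σ Sᵢαᵢ = 59·0.17 + 134·0.29 + 193·0.84 + 8·0.14 + 249·0.25 = 274.38 m².
T₆₀ = 0.161·V/A = 0.161·894/274.38 = 0.525 s.

0.52 s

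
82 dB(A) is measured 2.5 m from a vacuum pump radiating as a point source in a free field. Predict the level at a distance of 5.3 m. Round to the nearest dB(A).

For a point source, L₂ = L₁ − 20·log₁₀(r₂/r₁).
L₂ = 82 − 20·log₁₀(5.3/2.5) = 82 − 6.527 = 75.47 dB(A).

75 dB(A)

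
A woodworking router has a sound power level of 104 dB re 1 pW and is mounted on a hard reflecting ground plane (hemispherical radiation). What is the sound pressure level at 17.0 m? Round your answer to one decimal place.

The power spreads over a hemisphere of area 2π·r², so L_p = L_w − 10·log₁₀(2π·r²).
2π·r² = 1816 m², 10·log₁₀ of that is 32.591 dB.
L_p = 104 − 32.591 = 71.41 dB.

71.4 dB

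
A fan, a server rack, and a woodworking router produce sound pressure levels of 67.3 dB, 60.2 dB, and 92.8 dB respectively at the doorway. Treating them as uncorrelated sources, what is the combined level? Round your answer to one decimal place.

Incoherent sources combine by intensity addition: L_total = 10·log₁₀(Σ 10^(L_i/10)).
Σ 10^(L/10) = 10^(67.3/10) + 10^(60.2/10) + 10^(92.8/10) = 1.912e+09.
L_total = 10·log₁₀(1.912e+09) = 92.81 dB.

92.8 dB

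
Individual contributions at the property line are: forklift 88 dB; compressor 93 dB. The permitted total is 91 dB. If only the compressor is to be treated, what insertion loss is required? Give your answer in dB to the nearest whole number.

Fixed contribution from the other source: Σ 10^(L/10) = 10^(88/10) = 6.310e+08 (88.00 dB).
The limit corresponds to 10^(91/10) = 1.259e+09; subtracting the fixed part leaves 6.280e+08 for the compressor, i.e. 87.98 dB.
Required insertion loss = 93 − 87.98 = 5.02 dB.

5 dB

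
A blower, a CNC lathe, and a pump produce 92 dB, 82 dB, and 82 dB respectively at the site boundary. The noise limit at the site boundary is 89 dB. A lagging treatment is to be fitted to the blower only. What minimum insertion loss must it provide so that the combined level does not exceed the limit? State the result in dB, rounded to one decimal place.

5.2 dB

Everything except the blower sums to 10^(82/10) + 10^(82/10) = 3.170e+08 in linear terms, 85.01 dB.
The limit corresponds to 10^(89/10) = 7.943e+08; subtracting the fixed part leaves 4.773e+08 for the blower, i.e. 86.79 dB.
So the blower must be reduced from 92 to 86.79 dB: IL = 5.21 dB.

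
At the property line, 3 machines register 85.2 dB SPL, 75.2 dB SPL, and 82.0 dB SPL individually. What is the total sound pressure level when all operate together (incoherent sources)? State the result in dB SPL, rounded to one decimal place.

Incoherent sources combine by intensity addition: L_total = 10·log₁₀(Σ 10^(L_i/10)).
Σ 10^(L/10) = 10^(85.2/10) + 10^(75.2/10) + 10^(82.0/10) = 5.227e+08.
L_total = 10·log₁₀(5.227e+08) = 87.18 dB SPL.

87.2 dB SPL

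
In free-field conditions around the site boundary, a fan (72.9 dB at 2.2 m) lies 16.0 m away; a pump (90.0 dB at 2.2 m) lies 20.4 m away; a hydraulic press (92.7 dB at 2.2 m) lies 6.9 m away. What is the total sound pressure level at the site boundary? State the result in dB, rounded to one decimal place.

First find each source's level at the receiver (point-source: −20·log₁₀(r/r_ref)), then combine on an intensity basis.
fan: 72.9 − 20·log₁₀(16.0/2.2) = 72.9 − 17.23 = 55.67 dB.
pump: 90.0 − 20·log₁₀(20.4/2.2) = 90.0 − 19.34 = 70.66 dB.
hydraulic press: 92.7 − 20·log₁₀(6.9/2.2) = 92.7 − 9.93 = 82.77 dB.
Σ 10^(L/10) = 2.013e+08 → L_total = 10·log₁₀(2.013e+08) = 83.04 dB.

83.0 dB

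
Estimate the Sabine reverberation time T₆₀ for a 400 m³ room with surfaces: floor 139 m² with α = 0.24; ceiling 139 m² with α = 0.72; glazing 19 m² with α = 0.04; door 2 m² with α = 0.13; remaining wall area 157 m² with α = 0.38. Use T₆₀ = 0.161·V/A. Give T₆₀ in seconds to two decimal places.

0.33 s

Total absorption A = 139·0.24 + 139·0.72 + 19·0.04 + 2·0.13 + 157·0.38 = 194.12 m² sabins.
T₆₀ = 0.161·V/A = 0.161·400/194.12 = 0.332 s.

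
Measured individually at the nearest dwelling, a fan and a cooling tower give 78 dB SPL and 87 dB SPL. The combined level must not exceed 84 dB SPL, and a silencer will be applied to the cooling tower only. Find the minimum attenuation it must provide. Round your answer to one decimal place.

4.3 dB

Fixed contribution from the other source: Σ 10^(L/10) = 10^(78/10) = 6.310e+07 (78.00 dB SPL).
The limit corresponds to 10^(84/10) = 2.512e+08; subtracting the fixed part leaves 1.881e+08 for the cooling tower, i.e. 82.74 dB SPL.
Required insertion loss = 87 − 82.74 = 4.26 dB.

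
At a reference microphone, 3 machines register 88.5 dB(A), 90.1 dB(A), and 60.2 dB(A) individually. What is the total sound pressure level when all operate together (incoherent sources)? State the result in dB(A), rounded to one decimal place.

92.4 dB(A)

For uncorrelated sources the intensities add, so convert each level to linear form, sum, and take 10·log₁₀ of the total.
Σ 10^(L/10) = 10^(88.5/10) + 10^(90.1/10) + 10^(60.2/10) = 1.732e+09.
L_total = 10·log₁₀(1.732e+09) = 92.39 dB(A).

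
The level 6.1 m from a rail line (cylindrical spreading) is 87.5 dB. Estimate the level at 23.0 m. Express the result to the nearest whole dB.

Cylindrical spreading from a line source gives a 10·log₁₀(r₂/r₁) drop.
L₂ = 87.5 − 10·log₁₀(23.0/6.1) = 87.5 − 5.764 = 81.74 dB.

82 dB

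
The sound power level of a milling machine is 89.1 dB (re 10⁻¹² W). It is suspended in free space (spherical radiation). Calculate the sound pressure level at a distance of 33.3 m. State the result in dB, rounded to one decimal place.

L_p = L_w − 10·log₁₀(4π·r²) with r = 33.3 m.
4π·r² = 1.393e+04 m², 10·log₁₀ of that is 41.441 dB.
L_p = 89.1 − 41.441 = 47.66 dB.

47.7 dB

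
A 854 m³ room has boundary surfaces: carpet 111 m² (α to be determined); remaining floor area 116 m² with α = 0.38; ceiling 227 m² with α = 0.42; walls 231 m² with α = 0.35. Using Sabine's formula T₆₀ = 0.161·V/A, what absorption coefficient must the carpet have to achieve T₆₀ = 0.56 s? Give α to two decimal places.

0.23

From T₆₀ = 0.161·V/A, the target T₆₀ = 0.56 s needs A = 0.161·854/0.56 = 245.52 m².
Absorption from the other surfaces = 116·0.38 + 227·0.42 + 231·0.35 = 220.27 m², so the carpet must supply 25.25 m² over 111 m².
α = 25.25/111 = 0.228.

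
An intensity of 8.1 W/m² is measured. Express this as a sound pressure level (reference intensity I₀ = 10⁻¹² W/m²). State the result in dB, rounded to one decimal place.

129.1 dB

L = 10·log₁₀(I/I₀) = 10·log₁₀(8.1/10⁻¹²) = 10·log₁₀(8.1×10^12).
L = 10·(0.9085 + 12) = 129.08 dB.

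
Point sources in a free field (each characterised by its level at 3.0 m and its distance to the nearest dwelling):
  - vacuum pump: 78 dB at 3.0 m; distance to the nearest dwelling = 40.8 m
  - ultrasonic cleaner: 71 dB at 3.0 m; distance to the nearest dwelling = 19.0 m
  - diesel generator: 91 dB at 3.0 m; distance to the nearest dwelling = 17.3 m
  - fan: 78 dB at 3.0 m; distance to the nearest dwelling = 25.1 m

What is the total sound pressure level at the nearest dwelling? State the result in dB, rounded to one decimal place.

First find each source's level at the receiver (point-source: −20·log₁₀(r/r_ref)), then combine on an intensity basis.
vacuum pump: 78 − 20·log₁₀(40.8/3.0) = 78 − 22.67 = 55.33 dB.
ultrasonic cleaner: 71 − 20·log₁₀(19.0/3.0) = 71 − 16.03 = 54.97 dB.
diesel generator: 91 − 20·log₁₀(17.3/3.0) = 91 − 15.22 = 75.78 dB.
fan: 78 − 20·log₁₀(25.1/3.0) = 78 − 18.45 = 59.55 dB.
Σ 10^(L/10) = 3.941e+07 → L_total = 10·log₁₀(3.941e+07) = 75.96 dB.

76.0 dB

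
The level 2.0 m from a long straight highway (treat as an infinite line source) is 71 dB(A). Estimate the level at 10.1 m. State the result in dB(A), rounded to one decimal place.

64.0 dB(A)

Cylindrical spreading from a line source gives a 10·log₁₀(r₂/r₁) drop.
L₂ = 71 − 10·log₁₀(10.1/2.0) = 71 − 7.033 = 63.97 dB(A).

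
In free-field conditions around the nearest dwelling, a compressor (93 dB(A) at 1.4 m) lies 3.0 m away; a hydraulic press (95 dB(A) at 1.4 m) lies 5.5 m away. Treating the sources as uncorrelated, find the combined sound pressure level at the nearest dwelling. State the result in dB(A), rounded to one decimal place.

88.1 dB(A)

Apply inverse-square spreading to bring every level to the receiver, then sum 10^(L/10).
compressor: 93 − 20·log₁₀(3.0/1.4) = 93 − 6.62 = 86.38 dB(A).
hydraulic press: 95 − 20·log₁₀(5.5/1.4) = 95 − 11.88 = 83.12 dB(A).
Σ 10^(L/10) = 6.394e+08 → L_total = 10·log₁₀(6.394e+08) = 88.06 dB(A).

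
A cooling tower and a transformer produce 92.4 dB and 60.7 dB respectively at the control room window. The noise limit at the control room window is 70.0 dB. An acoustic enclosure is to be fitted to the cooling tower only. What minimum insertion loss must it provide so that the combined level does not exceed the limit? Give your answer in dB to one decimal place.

Everything except the cooling tower sums to 10^(60.7/10) = 1.175e+06 in linear terms, 60.70 dB.
The limit corresponds to 10^(70.0/10) = 1.000e+07; subtracting the fixed part leaves 8.825e+06 for the cooling tower, i.e. 69.46 dB.
So the cooling tower must be reduced from 92.4 to 69.46 dB: IL = 22.94 dB.

22.9 dB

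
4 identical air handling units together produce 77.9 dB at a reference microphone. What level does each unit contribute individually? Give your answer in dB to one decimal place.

71.9 dB

4 equal contributions raise the level by 10·log₁₀ 4 = 6.021 dB, so each unit alone gives 77.9 − 6.021.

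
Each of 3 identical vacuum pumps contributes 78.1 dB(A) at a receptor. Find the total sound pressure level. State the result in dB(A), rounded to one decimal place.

With 3 equal, uncorrelated contributions the intensity is 3× that of one unit, giving a rise of 10·log₁₀ 3.
L_total = 78.1 + 10·log₁₀(3) = 78.1 + 4.771 = 82.87 dB(A).

82.9 dB(A)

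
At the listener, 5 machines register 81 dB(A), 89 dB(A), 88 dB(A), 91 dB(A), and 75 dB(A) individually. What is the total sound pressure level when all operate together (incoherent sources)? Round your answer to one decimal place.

Incoherent sources combine by intensity addition: L_total = 10·log₁₀(Σ 10^(L_i/10)).
Σ 10^(L/10) = 10^(81/10) + 10^(89/10) + 10^(88/10) + 10^(91/10) + 10^(75/10) = 2.842e+09.
L_total = 10·log₁₀(2.842e+09) = 94.54 dB(A).

94.5 dB(A)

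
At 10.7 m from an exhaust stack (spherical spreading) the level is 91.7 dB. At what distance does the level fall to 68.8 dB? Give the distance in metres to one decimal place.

149.4 m

The 22.9 dB drop corresponds to a distance ratio of 10^(22.9/20) for a point source.
r₂ = 10.7·10^((91.7−68.8)/20) = 10.7·10^(22.9/20) = 149.41 m.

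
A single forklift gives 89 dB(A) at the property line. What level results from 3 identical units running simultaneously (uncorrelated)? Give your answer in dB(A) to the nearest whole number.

94 dB(A)

L_total = L₁ + 10·log₁₀ N for N identical incoherent sources.
L_total = 89 + 10·log₁₀(3) = 89 + 4.771 = 93.77 dB(A).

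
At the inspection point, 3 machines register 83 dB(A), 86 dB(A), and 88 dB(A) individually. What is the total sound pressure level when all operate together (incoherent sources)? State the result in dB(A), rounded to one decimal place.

Incoherent sources combine by intensity addition: L_total = 10·log₁₀(Σ 10^(L_i/10)).
Σ 10^(L/10) = 10^(83/10) + 10^(86/10) + 10^(88/10) = 1.229e+09.
L_total = 10·log₁₀(1.229e+09) = 90.89 dB(A).

90.9 dB(A)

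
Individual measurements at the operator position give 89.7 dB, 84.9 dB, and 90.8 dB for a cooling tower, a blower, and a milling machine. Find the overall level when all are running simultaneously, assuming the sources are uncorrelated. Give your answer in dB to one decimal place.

For uncorrelated sources the intensities add, so convert each level to linear form, sum, and take 10·log₁₀ of the total.
Σ 10^(L/10) = 10^(89.7/10) + 10^(84.9/10) + 10^(90.8/10) = 2.445e+09.
L_total = 10·log₁₀(2.445e+09) = 93.88 dB.

93.9 dB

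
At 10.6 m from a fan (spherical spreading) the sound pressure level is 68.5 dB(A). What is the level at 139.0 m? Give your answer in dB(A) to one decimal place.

Point-source attenuation: ΔL = 20·log₁₀(r₂/r₁) = 20·log₁₀(139.0/10.6) = 22.354 dB.
L₂ = 68.5 − 20·log₁₀(139.0/10.6) = 68.5 − 22.354 = 46.15 dB(A).

46.1 dB(A)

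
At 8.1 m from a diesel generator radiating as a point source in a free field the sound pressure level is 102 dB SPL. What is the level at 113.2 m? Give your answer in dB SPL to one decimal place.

79.1 dB SPL

Point-source attenuation: ΔL = 20·log₁₀(r₂/r₁) = 20·log₁₀(113.2/8.1) = 22.907 dB.
L₂ = 102 − 20·log₁₀(113.2/8.1) = 102 − 22.907 = 79.09 dB SPL.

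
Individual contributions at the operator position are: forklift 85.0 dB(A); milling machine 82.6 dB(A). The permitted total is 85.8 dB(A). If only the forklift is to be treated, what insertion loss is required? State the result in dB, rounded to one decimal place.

The untreated sources together contribute 10^(82.6/10) = 1.820e+08, i.e. 82.60 dB(A).
To meet 85.8 dB(A) overall, the treated forklift may contribute at most 10^(85.8/10) − 1.820e+08 = 1.982e+08, i.e. 82.97 dB(A).
So the forklift must be reduced from 85.0 to 82.97 dB(A): IL = 2.03 dB.

2.0 dB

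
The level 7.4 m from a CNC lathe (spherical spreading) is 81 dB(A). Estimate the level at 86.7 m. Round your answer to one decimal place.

59.6 dB(A)

For a point source, L₂ = L₁ − 20·log₁₀(r₂/r₁).
L₂ = 81 − 20·log₁₀(86.7/7.4) = 81 − 21.376 = 59.62 dB(A).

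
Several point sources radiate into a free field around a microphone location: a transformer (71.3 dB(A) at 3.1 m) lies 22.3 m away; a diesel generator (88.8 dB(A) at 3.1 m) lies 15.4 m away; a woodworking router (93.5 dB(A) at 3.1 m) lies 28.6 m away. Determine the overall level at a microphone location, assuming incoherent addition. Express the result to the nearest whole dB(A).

First find each source's level at the receiver (point-source: −20·log₁₀(r/r_ref)), then combine on an intensity basis.
transformer: 71.3 − 20·log₁₀(22.3/3.1) = 71.3 − 17.14 = 54.16 dB(A).
diesel generator: 88.8 − 20·log₁₀(15.4/3.1) = 88.8 − 13.92 = 74.88 dB(A).
woodworking router: 93.5 − 20·log₁₀(28.6/3.1) = 93.5 − 19.30 = 74.20 dB(A).
Σ 10^(L/10) = 5.730e+07 → L_total = 10·log₁₀(5.730e+07) = 77.58 dB(A).

78 dB(A)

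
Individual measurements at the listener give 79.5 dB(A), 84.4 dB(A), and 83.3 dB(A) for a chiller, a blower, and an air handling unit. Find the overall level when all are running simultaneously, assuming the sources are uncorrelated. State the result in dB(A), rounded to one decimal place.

87.6 dB(A)

For uncorrelated sources the intensities add, so convert each level to linear form, sum, and take 10·log₁₀ of the total.
Σ 10^(L/10) = 10^(79.5/10) + 10^(84.4/10) + 10^(83.3/10) = 5.783e+08.
L_total = 10·log₁₀(5.783e+08) = 87.62 dB(A).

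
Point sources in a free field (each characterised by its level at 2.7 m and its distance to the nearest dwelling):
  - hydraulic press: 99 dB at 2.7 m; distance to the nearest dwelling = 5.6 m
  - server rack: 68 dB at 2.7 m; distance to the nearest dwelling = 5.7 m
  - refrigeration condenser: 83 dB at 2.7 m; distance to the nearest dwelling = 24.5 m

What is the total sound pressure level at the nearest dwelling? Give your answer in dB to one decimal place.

92.7 dB

First find each source's level at the receiver (point-source: −20·log₁₀(r/r_ref)), then combine on an intensity basis.
hydraulic press: 99 − 20·log₁₀(5.6/2.7) = 99 − 6.34 = 92.66 dB.
server rack: 68 − 20·log₁₀(5.7/2.7) = 68 − 6.49 = 61.51 dB.
refrigeration condenser: 83 − 20·log₁₀(24.5/2.7) = 83 − 19.16 = 63.84 dB.
Σ 10^(L/10) = 1.850e+09 → L_total = 10·log₁₀(1.850e+09) = 92.67 dB.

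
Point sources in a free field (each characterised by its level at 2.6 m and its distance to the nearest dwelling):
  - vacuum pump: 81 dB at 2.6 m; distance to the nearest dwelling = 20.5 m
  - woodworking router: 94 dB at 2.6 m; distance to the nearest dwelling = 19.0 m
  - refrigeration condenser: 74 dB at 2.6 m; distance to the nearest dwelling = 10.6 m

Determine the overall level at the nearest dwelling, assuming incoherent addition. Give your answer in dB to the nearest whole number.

77 dB

First find each source's level at the receiver (point-source: −20·log₁₀(r/r_ref)), then combine on an intensity basis.
vacuum pump: 81 − 20·log₁₀(20.5/2.6) = 81 − 17.94 = 63.06 dB.
woodworking router: 94 − 20·log₁₀(19.0/2.6) = 94 − 17.28 = 76.72 dB.
refrigeration condenser: 74 − 20·log₁₀(10.6/2.6) = 74 − 12.21 = 61.79 dB.
Σ 10^(L/10) = 5.057e+07 → L_total = 10·log₁₀(5.057e+07) = 77.04 dB.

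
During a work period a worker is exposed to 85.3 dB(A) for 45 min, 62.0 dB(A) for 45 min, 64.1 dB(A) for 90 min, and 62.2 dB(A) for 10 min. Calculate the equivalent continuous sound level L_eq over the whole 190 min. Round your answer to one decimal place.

79.1 dB(A)

L_eq = 10·log₁₀[(1/T)·Σ tᵢ·10^(Lᵢ/10)] with T = 190 min.
Σ tᵢ·10^(Lᵢ/10) = 45·10^(85.3/10) + 45·10^(62.0/10) + 90·10^(64.1/10) + 10·10^(62.2/10) = 1.557e+10.
L_eq = 10·log₁₀(1.557e+10/190) = 79.13 dB(A).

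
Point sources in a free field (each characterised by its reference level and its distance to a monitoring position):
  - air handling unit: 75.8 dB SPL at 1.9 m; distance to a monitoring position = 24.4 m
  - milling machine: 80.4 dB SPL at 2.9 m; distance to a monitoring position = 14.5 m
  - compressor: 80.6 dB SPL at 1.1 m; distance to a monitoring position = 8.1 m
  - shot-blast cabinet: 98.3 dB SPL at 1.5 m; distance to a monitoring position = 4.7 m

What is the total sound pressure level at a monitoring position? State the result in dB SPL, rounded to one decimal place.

First find each source's level at the receiver (point-source: −20·log₁₀(r/r_ref)), then combine on an intensity basis.
air handling unit: 75.8 − 20·log₁₀(24.4/1.9) = 75.8 − 22.17 = 53.63 dB SPL.
milling machine: 80.4 − 20·log₁₀(14.5/2.9) = 80.4 − 13.98 = 66.42 dB SPL.
compressor: 80.6 − 20·log₁₀(8.1/1.1) = 80.6 − 17.34 = 63.26 dB SPL.
shot-blast cabinet: 98.3 − 20·log₁₀(4.7/1.5) = 98.3 − 9.92 = 88.38 dB SPL.
Σ 10^(L/10) = 6.954e+08 → L_total = 10·log₁₀(6.954e+08) = 88.42 dB SPL.

88.4 dB SPL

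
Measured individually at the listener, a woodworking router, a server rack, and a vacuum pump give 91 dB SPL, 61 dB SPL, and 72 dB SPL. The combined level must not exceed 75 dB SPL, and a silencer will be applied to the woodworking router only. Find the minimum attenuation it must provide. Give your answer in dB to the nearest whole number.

Everything except the woodworking router sums to 10^(61/10) + 10^(72/10) = 1.711e+07 in linear terms, 72.33 dB SPL.
The limit corresponds to 10^(75/10) = 3.162e+07; subtracting the fixed part leaves 1.451e+07 for the woodworking router, i.e. 71.62 dB SPL.
Required insertion loss = 91 − 71.62 = 19.38 dB.

19 dB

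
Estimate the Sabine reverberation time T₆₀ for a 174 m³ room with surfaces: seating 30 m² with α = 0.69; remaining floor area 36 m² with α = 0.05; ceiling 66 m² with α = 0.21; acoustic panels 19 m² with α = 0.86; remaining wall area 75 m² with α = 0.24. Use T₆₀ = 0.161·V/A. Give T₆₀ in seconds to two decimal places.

Total absorption A = 30·0.69 + 36·0.05 + 66·0.21 + 19·0.86 + 75·0.24 = 70.70 m² sabins.
T₆₀ = 0.161·V/A = 0.161·174/70.70 = 0.396 s.

0.40 s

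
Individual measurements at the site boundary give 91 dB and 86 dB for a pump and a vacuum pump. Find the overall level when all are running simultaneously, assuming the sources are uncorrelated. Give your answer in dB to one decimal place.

Incoherent sources combine by intensity addition: L_total = 10·log₁₀(Σ 10^(L_i/10)).
Σ 10^(L/10) = 10^(91/10) + 10^(86/10) = 1.657e+09.
L_total = 10·log₁₀(1.657e+09) = 92.19 dB.

92.2 dB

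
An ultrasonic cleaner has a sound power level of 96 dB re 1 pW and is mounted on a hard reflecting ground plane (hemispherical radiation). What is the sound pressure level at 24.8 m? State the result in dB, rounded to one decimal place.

Free-field hemispherical radiation: L_p = L_w − 10·log₁₀(2π·r²), r = 24.8 m.
2π·r² = 3864 m², 10·log₁₀ of that is 35.871 dB.
L_p = 96 − 35.871 = 60.13 dB.

60.1 dB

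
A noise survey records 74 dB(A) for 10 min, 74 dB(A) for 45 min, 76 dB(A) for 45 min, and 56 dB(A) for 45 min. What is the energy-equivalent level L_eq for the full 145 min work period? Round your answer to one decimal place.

Weight each interval's intensity by its duration and average over T = 145 min:
Σ tᵢ·10^(Lᵢ/10) = 10·10^(74/10) + 45·10^(74/10) + 45·10^(76/10) + 45·10^(56/10) = 3.191e+09.
L_eq = 10·log₁₀(3.191e+09/145) = 73.43 dB(A).

73.4 dB(A)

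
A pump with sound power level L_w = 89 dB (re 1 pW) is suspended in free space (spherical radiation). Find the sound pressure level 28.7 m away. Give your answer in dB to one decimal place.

48.9 dB

L_p = L_w − 10·log₁₀(4π·r²) with r = 28.7 m.
4π·r² = 1.035e+04 m², 10·log₁₀ of that is 40.150 dB.
L_p = 89 − 40.150 = 48.85 dB.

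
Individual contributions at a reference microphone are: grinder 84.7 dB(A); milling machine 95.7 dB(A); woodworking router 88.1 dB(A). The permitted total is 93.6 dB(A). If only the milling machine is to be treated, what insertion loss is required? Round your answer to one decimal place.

4.4 dB

Fixed contribution from the other sources: Σ 10^(L/10) = 10^(84.7/10) + 10^(88.1/10) = 9.408e+08 (89.73 dB(A)).
The limit corresponds to 10^(93.6/10) = 2.291e+09; subtracting the fixed part leaves 1.350e+09 for the milling machine, i.e. 91.30 dB(A).
Required insertion loss = 95.7 − 91.30 = 4.40 dB.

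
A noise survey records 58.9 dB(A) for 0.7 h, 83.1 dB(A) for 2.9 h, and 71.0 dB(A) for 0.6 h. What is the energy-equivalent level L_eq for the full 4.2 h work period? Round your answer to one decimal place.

81.6 dB(A)

L_eq = 10·log₁₀[(1/T)·Σ tᵢ·10^(Lᵢ/10)] with T = 4.2 h.
Σ tᵢ·10^(Lᵢ/10) = 0.7·10^(58.9/10) + 2.9·10^(83.1/10) + 0.6·10^(71.0/10) = 6.002e+08.
L_eq = 10·log₁₀(6.002e+08/4.2) = 81.55 dB(A).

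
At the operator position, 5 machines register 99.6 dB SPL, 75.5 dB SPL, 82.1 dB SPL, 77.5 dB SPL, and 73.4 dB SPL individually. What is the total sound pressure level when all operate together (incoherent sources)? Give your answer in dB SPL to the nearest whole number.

100 dB SPL

Incoherent sources combine by intensity addition: L_total = 10·log₁₀(Σ 10^(L_i/10)).
Σ 10^(L/10) = 10^(99.6/10) + 10^(75.5/10) + 10^(82.1/10) + 10^(77.5/10) + 10^(73.4/10) = 9.396e+09.
L_total = 10·log₁₀(9.396e+09) = 99.73 dB SPL.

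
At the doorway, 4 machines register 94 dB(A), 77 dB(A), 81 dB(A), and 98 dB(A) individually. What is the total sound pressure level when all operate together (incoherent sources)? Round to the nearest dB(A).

100 dB(A)

For uncorrelated sources the intensities add, so convert each level to linear form, sum, and take 10·log₁₀ of the total.
Σ 10^(L/10) = 10^(94/10) + 10^(77/10) + 10^(81/10) + 10^(98/10) = 8.997e+09.
L_total = 10·log₁₀(8.997e+09) = 99.54 dB(A).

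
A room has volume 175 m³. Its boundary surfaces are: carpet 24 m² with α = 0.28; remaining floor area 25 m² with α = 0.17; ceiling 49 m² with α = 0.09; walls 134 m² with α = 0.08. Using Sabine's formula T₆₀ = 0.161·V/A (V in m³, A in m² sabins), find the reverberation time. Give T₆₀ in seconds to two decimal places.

1.08 s

A = Σ Sᵢαᵢ = 24·0.28 + 25·0.17 + 49·0.09 + 134·0.08 = 26.10 m².
T₆₀ = 0.161·V/A = 0.161·175/26.10 = 1.080 s.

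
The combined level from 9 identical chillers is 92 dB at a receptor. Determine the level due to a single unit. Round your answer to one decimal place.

82.5 dB

9 equal contributions raise the level by 10·log₁₀ 9 = 9.542 dB, so each unit alone gives 92 − 9.542.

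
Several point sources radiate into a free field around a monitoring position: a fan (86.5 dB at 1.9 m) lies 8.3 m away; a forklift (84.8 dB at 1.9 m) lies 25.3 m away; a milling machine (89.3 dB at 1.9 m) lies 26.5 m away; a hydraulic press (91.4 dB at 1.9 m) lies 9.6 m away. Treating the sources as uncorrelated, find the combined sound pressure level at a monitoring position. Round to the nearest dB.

Apply inverse-square spreading to bring every level to the receiver, then sum 10^(L/10).
fan: 86.5 − 20·log₁₀(8.3/1.9) = 86.5 − 12.81 = 73.69 dB.
forklift: 84.8 − 20·log₁₀(25.3/1.9) = 84.8 − 22.49 = 62.31 dB.
milling machine: 89.3 − 20·log₁₀(26.5/1.9) = 89.3 − 22.89 = 66.41 dB.
hydraulic press: 91.4 − 20·log₁₀(9.6/1.9) = 91.4 − 14.07 = 77.33 dB.
Σ 10^(L/10) = 8.356e+07 → L_total = 10·log₁₀(8.356e+07) = 79.22 dB.

79 dB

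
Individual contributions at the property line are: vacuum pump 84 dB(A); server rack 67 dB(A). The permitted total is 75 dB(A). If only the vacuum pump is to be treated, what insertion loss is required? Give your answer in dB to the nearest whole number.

10 dB

Fixed contribution from the other source: Σ 10^(L/10) = 10^(67/10) = 5.012e+06 (67.00 dB(A)).
The limit corresponds to 10^(75/10) = 3.162e+07; subtracting the fixed part leaves 2.661e+07 for the vacuum pump, i.e. 74.25 dB(A).
So the vacuum pump must be reduced from 84 to 74.25 dB(A): IL = 9.75 dB.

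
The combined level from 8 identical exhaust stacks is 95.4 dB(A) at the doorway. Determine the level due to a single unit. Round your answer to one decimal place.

Dividing the total intensity by 8 lowers the level by 10·log₁₀ 8 = 9.031 dB: L₁ = 95.4 − 9.031.

86.4 dB(A)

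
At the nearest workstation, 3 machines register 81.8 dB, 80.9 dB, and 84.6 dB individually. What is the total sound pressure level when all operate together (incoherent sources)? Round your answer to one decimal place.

For uncorrelated sources the intensities add, so convert each level to linear form, sum, and take 10·log₁₀ of the total.
Σ 10^(L/10) = 10^(81.8/10) + 10^(80.9/10) + 10^(84.6/10) = 5.628e+08.
L_total = 10·log₁₀(5.628e+08) = 87.50 dB.

87.5 dB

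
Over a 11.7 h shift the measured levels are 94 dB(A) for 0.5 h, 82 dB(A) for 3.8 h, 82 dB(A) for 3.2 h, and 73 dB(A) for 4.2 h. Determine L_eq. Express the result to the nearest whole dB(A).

83 dB(A)

Weight each interval's intensity by its duration and average over T = 11.7 h:
Σ tᵢ·10^(Lᵢ/10) = 0.5·10^(94/10) + 3.8·10^(82/10) + 3.2·10^(82/10) + 4.2·10^(73/10) = 2.449e+09.
L_eq = 10·log₁₀(2.449e+09/11.7) = 83.21 dB(A).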